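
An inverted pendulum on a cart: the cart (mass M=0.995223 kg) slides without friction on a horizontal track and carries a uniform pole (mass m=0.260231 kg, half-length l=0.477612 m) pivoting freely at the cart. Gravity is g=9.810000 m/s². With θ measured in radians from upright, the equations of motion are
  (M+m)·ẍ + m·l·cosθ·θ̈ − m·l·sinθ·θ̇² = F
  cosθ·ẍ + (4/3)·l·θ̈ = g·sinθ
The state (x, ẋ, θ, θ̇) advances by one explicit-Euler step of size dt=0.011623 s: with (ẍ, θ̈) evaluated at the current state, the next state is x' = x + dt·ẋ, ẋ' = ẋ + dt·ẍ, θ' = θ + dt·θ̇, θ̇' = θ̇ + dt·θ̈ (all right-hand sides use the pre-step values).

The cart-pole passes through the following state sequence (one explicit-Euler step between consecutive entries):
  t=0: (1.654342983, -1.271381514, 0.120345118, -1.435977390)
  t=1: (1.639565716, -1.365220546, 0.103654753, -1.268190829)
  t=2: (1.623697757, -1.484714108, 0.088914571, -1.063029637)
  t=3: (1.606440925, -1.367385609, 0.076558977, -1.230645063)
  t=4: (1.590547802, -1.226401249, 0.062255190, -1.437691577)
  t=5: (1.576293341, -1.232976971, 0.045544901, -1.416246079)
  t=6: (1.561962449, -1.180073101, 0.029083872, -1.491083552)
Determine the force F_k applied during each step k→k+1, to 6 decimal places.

step 0→1:
  ẍ = (ẋ'−ẋ)/dt = (-1.365220546−-1.271381514)/0.011623 = -8.073564
  θ̈ = (θ̇'−θ̇)/dt = (-1.268190829−-1.435977390)/0.011623 = 14.435736
  sinθ=0.120055, cosθ=0.992767
  F = (M+m)·ẍ + m·l·cosθ·θ̈ − m·l·sinθ·θ̇² = -10.135988 + 1.781233 − 0.030769 = -8.385524
step 1→2:
  ẍ = (ẋ'−ẋ)/dt = (-1.484714108−-1.365220546)/0.011623 = -10.280785
  θ̈ = (θ̇'−θ̇)/dt = (-1.063029637−-1.268190829)/0.011623 = 17.651311
  sinθ=0.103469, cosθ=0.994633
  F = (M+m)·ẍ + m·l·cosθ·θ̈ − m·l·sinθ·θ̇² = -12.907052 + 2.182096 − 0.020683 = -10.745639
step 2→3:
  ẍ = (ẋ'−ẋ)/dt = (-1.367385609−-1.484714108)/0.011623 = 10.094511
  θ̈ = (θ̇'−θ̇)/dt = (-1.230645063−-1.063029637)/0.011623 = -14.421012
  sinθ=0.088797, cosθ=0.996050
  F = (M+m)·ẍ + m·l·cosθ·θ̈ − m·l·sinθ·θ̇² = 12.673194 + -1.785299 − 0.012472 = 10.875423
step 3→4:
  ẍ = (ẋ'−ẋ)/dt = (-1.226401249−-1.367385609)/0.011623 = 12.129774
  θ̈ = (θ̇'−θ̇)/dt = (-1.437691577−-1.230645063)/0.011623 = -17.813518
  sinθ=0.076484, cosθ=0.997071
  F = (M+m)·ẍ + m·l·cosθ·θ̈ − m·l·sinθ·θ̇² = 15.228373 + -2.207547 − 0.014397 = 13.006429
step 4→5:
  ẍ = (ẋ'−ẋ)/dt = (-1.232976971−-1.226401249)/0.011623 = -0.565751
  θ̈ = (θ̇'−θ̇)/dt = (-1.416246079−-1.437691577)/0.011623 = 1.845091
  sinθ=0.062215, cosθ=0.998063
  F = (M+m)·ẍ + m·l·cosθ·θ̈ − m·l·sinθ·θ̇² = -0.710274 + 0.228881 − 0.015983 = -0.497376
step 5→6:
  ẍ = (ẋ'−ẋ)/dt = (-1.180073101−-1.232976971)/0.011623 = 4.551654
  θ̈ = (θ̇'−θ̇)/dt = (-1.491083552−-1.416246079)/0.011623 = -6.438740
  sinθ=0.045529, cosθ=0.998963
  F = (M+m)·ẍ + m·l·cosθ·θ̈ − m·l·sinθ·θ̇² = 5.714392 + -0.799438 − 0.011350 = 4.903604

F_0 = -8.385524 N
F_1 = -10.745639 N
F_2 = 10.875423 N
F_3 = 13.006429 N
F_4 = -0.497376 N
F_5 = 4.903604 N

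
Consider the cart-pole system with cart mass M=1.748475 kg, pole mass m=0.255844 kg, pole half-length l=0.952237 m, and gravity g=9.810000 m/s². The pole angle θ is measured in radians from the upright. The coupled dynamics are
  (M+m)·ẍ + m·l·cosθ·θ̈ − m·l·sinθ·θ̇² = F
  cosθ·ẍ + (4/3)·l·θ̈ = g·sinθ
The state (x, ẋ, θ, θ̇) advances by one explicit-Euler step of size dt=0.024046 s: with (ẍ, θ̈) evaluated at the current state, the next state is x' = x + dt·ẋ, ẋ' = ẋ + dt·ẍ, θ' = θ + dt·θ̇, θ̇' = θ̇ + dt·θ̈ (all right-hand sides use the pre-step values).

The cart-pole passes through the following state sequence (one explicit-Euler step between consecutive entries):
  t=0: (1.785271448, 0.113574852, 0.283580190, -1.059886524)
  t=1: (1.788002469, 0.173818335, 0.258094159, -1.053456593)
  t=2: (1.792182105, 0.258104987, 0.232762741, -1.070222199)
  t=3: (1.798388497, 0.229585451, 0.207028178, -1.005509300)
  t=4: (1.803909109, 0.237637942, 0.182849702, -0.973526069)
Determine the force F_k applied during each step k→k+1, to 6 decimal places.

F_0 = 5.007477 N
F_1 = 6.792346 N
F_2 = -1.803606 N
F_3 = 0.937694 N

step 0→1:
  ẍ = (ẋ'−ẋ)/dt = (0.173818335−0.113574852)/0.024046 = 2.505343
  θ̈ = (θ̇'−θ̇)/dt = (-1.053456593−-1.059886524)/0.024046 = 0.267401
  sinθ=0.279795, cosθ=0.960060
  F = (M+m)·ẍ + m·l·cosθ·θ̈ − m·l·sinθ·θ̇² = 5.021507 + 0.062543 − 0.076573 = 5.007477
step 1→2:
  ẍ = (ẋ'−ẋ)/dt = (0.258104987−0.173818335)/0.024046 = 3.505225
  θ̈ = (θ̇'−θ̇)/dt = (-1.070222199−-1.053456593)/0.024046 = -0.697231
  sinθ=0.255238, cosθ=0.966878
  F = (M+m)·ẍ + m·l·cosθ·θ̈ − m·l·sinθ·θ̇² = 7.025590 + -0.164236 − 0.069008 = 6.792346
step 2→3:
  ẍ = (ẋ'−ẋ)/dt = (0.229585451−0.258104987)/0.024046 = -1.186041
  θ̈ = (θ̇'−θ̇)/dt = (-1.005509300−-1.070222199)/0.024046 = 2.691213
  sinθ=0.230667, cosθ=0.973033
  F = (M+m)·ẍ + m·l·cosθ·θ̈ − m·l·sinθ·θ̇² = -2.377204 + 0.637963 − 0.064365 = -1.803606
step 3→4:
  ẍ = (ẋ'−ẋ)/dt = (0.237637942−0.229585451)/0.024046 = 0.334879
  θ̈ = (θ̇'−θ̇)/dt = (-0.973526069−-1.005509300)/0.024046 = 1.330085
  sinθ=0.205552, cosθ=0.978646
  F = (M+m)·ẍ + m·l·cosθ·θ̈ − m·l·sinθ·θ̇² = 0.671204 + 0.317121 − 0.050631 = 0.937694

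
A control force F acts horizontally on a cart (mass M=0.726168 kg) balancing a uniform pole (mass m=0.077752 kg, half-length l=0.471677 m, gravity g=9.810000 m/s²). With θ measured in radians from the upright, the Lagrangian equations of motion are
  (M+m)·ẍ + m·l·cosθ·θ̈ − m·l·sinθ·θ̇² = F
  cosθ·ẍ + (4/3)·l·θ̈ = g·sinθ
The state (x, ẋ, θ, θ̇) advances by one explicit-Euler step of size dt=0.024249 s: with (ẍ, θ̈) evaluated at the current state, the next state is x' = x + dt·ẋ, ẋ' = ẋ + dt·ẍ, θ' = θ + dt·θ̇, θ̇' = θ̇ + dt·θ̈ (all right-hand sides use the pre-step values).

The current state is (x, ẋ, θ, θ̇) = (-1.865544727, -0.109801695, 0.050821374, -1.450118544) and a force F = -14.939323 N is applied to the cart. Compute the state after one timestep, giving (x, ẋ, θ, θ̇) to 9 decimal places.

sinθ=0.050799500, cosθ=0.998708872
temp = (F + m·l·θ̇²·sinθ)/(M+m) = (-14.939323 + 0.003917624)/0.803920 = -18.578223426
θ̈ = (g·sinθ − cosθ·temp)/(l·(4/3 − m·cos²θ/(M+m))) = 32.657741315
ẍ = temp − m·l·θ̈·cosθ/(M+m) = -20.066105419
Euler: x'=-1.865544727+0.024249·-0.109801695=-1.868207308, ẋ'=-0.109801695+0.024249·-20.066105419=-0.596384685
       θ'=0.050821374+0.024249·-1.450118544=0.015657449, θ̇'=-1.450118544+0.024249·32.657741315=-0.658200975

(-1.868207308, -0.596384685, 0.015657449, -0.658200975)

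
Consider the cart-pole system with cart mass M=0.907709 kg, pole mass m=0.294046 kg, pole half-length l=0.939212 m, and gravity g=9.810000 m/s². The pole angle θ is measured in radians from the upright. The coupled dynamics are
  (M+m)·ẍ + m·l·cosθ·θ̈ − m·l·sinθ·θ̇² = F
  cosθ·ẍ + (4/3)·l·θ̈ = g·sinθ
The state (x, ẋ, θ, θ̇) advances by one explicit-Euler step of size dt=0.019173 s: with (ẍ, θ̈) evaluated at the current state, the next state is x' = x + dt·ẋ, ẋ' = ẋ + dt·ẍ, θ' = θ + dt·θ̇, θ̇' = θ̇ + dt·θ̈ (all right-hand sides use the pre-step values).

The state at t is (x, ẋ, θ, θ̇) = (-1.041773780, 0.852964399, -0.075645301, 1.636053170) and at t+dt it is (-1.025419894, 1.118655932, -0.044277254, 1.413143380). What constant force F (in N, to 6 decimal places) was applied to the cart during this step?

ẍ = (ẋ'−ẋ)/dt = (1.118655932−0.852964399)/0.019173 = 13.857588
θ̈ = (θ̇'−θ̇)/dt = (1.413143380−1.636053170)/0.019173 = -11.626234
sinθ=-0.075573, cosθ=0.997140
F = (M+m)·ẍ + m·l·cosθ·θ̈ − m·l·sinθ·θ̇² = 16.653426 + -3.201653 − -0.055865 = 13.507638

F = 13.507638 N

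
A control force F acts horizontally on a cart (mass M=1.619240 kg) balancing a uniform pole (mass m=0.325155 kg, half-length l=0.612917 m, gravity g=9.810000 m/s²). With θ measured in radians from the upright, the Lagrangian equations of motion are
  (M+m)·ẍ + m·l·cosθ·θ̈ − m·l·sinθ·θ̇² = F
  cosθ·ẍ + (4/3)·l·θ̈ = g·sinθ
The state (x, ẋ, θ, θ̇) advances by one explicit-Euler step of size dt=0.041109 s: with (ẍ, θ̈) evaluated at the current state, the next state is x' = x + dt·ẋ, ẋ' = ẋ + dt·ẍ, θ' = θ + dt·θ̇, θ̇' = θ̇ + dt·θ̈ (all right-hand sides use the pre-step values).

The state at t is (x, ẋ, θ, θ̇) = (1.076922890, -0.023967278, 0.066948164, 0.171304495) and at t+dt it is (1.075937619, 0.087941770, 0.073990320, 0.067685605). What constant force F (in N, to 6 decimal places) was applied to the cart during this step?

F = 4.791531 N

ẍ = (ẋ'−ẋ)/dt = (0.087941770−-0.023967278)/0.041109 = 2.722252
θ̈ = (θ̇'−θ̇)/dt = (0.067685605−0.171304495)/0.041109 = -2.520589
sinθ=0.066898, cosθ=0.997760
F = (M+m)·ẍ + m·l·cosθ·θ̈ − m·l·sinθ·θ̇² = 5.293133 + -0.501210 − 0.000391 = 4.791531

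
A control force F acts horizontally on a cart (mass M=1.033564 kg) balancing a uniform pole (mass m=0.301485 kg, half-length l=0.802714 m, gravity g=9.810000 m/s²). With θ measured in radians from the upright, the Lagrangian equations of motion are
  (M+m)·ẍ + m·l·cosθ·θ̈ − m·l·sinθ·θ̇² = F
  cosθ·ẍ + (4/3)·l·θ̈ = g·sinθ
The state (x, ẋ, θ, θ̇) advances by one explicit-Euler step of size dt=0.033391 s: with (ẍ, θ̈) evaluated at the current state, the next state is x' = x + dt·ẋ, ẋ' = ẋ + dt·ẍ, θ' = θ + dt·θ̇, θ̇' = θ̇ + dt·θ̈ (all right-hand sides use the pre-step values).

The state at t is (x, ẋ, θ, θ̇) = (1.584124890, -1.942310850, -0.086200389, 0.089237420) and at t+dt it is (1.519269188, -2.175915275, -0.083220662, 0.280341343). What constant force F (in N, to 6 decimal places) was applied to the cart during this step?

ẍ = (ẋ'−ẋ)/dt = (-2.175915275−-1.942310850)/0.033391 = -6.996030
θ̈ = (θ̇'−θ̇)/dt = (0.280341343−0.089237420)/0.033391 = 5.723217
sinθ=-0.086094, cosθ=0.996287
F = (M+m)·ẍ + m·l·cosθ·θ̈ − m·l·sinθ·θ̇² = -9.340042 + 1.379911 − -0.000166 = -7.959965

F = -7.959965 N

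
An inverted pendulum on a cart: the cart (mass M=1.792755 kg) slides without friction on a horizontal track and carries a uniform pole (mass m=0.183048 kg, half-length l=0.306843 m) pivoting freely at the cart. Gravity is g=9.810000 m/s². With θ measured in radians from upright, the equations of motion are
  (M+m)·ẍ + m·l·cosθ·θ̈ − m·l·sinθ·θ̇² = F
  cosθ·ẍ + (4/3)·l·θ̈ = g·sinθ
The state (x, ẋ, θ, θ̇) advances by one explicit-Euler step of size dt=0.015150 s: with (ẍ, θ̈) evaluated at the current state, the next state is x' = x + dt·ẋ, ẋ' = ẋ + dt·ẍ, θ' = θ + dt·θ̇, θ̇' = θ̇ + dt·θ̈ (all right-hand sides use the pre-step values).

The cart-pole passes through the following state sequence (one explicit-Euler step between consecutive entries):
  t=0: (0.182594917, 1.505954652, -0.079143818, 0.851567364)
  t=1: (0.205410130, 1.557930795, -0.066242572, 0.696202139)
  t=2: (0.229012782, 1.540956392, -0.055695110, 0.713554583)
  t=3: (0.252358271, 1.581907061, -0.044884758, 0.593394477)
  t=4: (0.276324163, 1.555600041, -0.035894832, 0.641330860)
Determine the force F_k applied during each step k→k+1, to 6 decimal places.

F_0 = 6.207546 N
F_1 = -2.147741 N
F_2 = 4.897426 N
F_3 = -3.252430 N

step 0→1:
  ẍ = (ẋ'−ẋ)/dt = (1.557930795−1.505954652)/0.015150 = 3.430768
  θ̈ = (θ̇'−θ̇)/dt = (0.696202139−0.851567364)/0.015150 = -10.255130
  sinθ=-0.079061, cosθ=0.996870
  F = (M+m)·ẍ + m·l·cosθ·θ̈ − m·l·sinθ·θ̇² = 6.778523 + -0.574197 − -0.003220 = 6.207546
step 1→2:
  ẍ = (ẋ'−ẋ)/dt = (1.540956392−1.557930795)/0.015150 = -1.120423
  θ̈ = (θ̇'−θ̇)/dt = (0.713554583−0.696202139)/0.015150 = 1.145376
  sinθ=-0.066194, cosθ=0.997807
  F = (M+m)·ẍ + m·l·cosθ·θ̈ − m·l·sinθ·θ̇² = -2.213734 + 0.064191 − -0.001802 = -2.147741
step 2→3:
  ẍ = (ẋ'−ẋ)/dt = (1.581907061−1.540956392)/0.015150 = 2.703014
  θ̈ = (θ̇'−θ̇)/dt = (0.593394477−0.713554583)/0.015150 = -7.931360
  sinθ=-0.055666, cosθ=0.998449
  F = (M+m)·ẍ + m·l·cosθ·θ̈ − m·l·sinθ·θ̇² = 5.340624 + -0.444790 − -0.001592 = 4.897426
step 3→4:
  ẍ = (ẋ'−ẋ)/dt = (1.555600041−1.581907061)/0.015150 = -1.736437
  θ̈ = (θ̇'−θ̇)/dt = (0.641330860−0.593394477)/0.015150 = 3.164118
  sinθ=-0.044870, cosθ=0.998993
  F = (M+m)·ẍ + m·l·cosθ·θ̈ − m·l·sinθ·θ̇² = -3.430857 + 0.177540 − -0.000887 = -3.252430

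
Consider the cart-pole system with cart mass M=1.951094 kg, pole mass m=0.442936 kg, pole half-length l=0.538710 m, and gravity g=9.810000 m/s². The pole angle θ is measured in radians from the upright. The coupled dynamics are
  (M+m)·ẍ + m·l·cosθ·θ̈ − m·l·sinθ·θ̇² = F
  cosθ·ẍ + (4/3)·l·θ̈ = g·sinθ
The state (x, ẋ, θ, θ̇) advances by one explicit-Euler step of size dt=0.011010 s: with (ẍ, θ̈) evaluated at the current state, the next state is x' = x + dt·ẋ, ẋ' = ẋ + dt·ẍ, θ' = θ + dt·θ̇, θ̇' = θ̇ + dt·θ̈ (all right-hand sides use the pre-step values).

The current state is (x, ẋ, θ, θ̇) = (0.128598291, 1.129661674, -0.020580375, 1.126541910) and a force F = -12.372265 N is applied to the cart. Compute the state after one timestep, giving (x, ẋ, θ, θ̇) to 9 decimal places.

(0.141035866, 1.063924001, -0.008177149, 1.214949024)

sinθ=-0.020578922, cosθ=0.999788232
temp = (F + m·l·θ̇²·sinθ)/(M+m) = (-12.372265 + -0.006231798)/2.394030 = -5.170568789
θ̈ = (g·sinθ − cosθ·temp)/(l·(4/3 − m·cos²θ/(M+m))) = 8.029710638
ẍ = temp − m·l·θ̈·cosθ/(M+m) = -5.970724195
Euler: x'=0.128598291+0.011010·1.129661674=0.141035866, ẋ'=1.129661674+0.011010·-5.970724195=1.063924001
       θ'=-0.020580375+0.011010·1.126541910=-0.008177149, θ̇'=1.126541910+0.011010·8.029710638=1.214949024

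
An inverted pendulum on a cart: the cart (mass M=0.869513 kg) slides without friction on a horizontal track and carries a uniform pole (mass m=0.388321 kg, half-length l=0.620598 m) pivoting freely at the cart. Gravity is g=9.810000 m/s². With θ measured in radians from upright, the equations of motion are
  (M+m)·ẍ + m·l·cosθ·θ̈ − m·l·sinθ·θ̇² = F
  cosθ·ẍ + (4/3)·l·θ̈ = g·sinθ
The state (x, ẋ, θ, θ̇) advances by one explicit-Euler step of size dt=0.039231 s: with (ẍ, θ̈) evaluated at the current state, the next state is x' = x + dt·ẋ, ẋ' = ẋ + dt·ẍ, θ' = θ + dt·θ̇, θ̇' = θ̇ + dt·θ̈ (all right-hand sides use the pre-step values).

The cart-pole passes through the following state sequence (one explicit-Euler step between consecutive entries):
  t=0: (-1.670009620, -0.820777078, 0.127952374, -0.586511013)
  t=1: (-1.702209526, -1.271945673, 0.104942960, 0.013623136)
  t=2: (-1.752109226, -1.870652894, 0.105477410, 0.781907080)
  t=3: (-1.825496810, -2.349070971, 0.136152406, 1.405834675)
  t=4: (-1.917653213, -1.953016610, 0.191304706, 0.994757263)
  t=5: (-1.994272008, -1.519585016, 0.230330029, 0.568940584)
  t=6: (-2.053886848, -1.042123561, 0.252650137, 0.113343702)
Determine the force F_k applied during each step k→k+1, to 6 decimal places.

F_0 = -10.819643 N
F_1 = -14.502393 N
F_2 = -11.543260 N
F_3 = 10.131916 N
F_4 = 11.283427 N
F_5 = 12.565912 N

step 0→1:
  ẍ = (ẋ'−ẋ)/dt = (-1.271945673−-0.820777078)/0.039231 = -11.500308
  θ̈ = (θ̇'−θ̇)/dt = (0.013623136−-0.586511013)/0.039231 = 15.297447
  sinθ=0.127604, cosθ=0.991825
  F = (M+m)·ẍ + m·l·cosθ·θ̈ − m·l·sinθ·θ̇² = -14.465479 + 3.656414 − 0.010578 = -10.819643
step 1→2:
  ẍ = (ẋ'−ẋ)/dt = (-1.870652894−-1.271945673)/0.039231 = -15.261075
  θ̈ = (θ̇'−θ̇)/dt = (0.781907080−0.013623136)/0.039231 = 19.583593
  sinθ=0.104750, cosθ=0.994499
  F = (M+m)·ẍ + m·l·cosθ·θ̈ − m·l·sinθ·θ̇² = -19.195899 + 4.693510 − 0.000005 = -14.502393
step 2→3:
  ẍ = (ẋ'−ẋ)/dt = (-2.349070971−-1.870652894)/0.039231 = -12.194899
  θ̈ = (θ̇'−θ̇)/dt = (1.405834675−0.781907080)/0.039231 = 15.903943
  sinθ=0.105282, cosθ=0.994442
  F = (M+m)·ẍ + m·l·cosθ·θ̈ − m·l·sinθ·θ̇² = -15.339158 + 3.811410 − 0.015512 = -11.543260
step 3→4:
  ẍ = (ẋ'−ẋ)/dt = (-1.953016610−-2.349070971)/0.039231 = 10.095444
  θ̈ = (θ̇'−θ̇)/dt = (0.994757263−1.405834675)/0.039231 = -10.478382
  sinθ=0.135732, cosθ=0.990746
  F = (M+m)·ẍ + m·l·cosθ·θ̈ − m·l·sinθ·θ̇² = 12.698393 + -2.501829 − 0.064648 = 10.131916
step 4→5:
  ẍ = (ẋ'−ẋ)/dt = (-1.519585016−-1.953016610)/0.039231 = 11.048191
  θ̈ = (θ̇'−θ̇)/dt = (0.568940584−0.994757263)/0.039231 = -10.854087
  sinθ=0.190140, cosθ=0.981757
  F = (M+m)·ẍ + m·l·cosθ·θ̈ − m·l·sinθ·θ̇² = 13.896791 + -2.568021 − 0.045343 = 11.283427
step 5→6:
  ẍ = (ẋ'−ẋ)/dt = (-1.042123561−-1.519585016)/0.039231 = 12.170515
  θ̈ = (θ̇'−θ̇)/dt = (0.113343702−0.568940584)/0.039231 = -11.613186
  sinθ=0.228299, cosθ=0.973591
  F = (M+m)·ẍ + m·l·cosθ·θ̈ − m·l·sinθ·θ̇² = 15.308487 + -2.724766 − 0.017809 = 12.565912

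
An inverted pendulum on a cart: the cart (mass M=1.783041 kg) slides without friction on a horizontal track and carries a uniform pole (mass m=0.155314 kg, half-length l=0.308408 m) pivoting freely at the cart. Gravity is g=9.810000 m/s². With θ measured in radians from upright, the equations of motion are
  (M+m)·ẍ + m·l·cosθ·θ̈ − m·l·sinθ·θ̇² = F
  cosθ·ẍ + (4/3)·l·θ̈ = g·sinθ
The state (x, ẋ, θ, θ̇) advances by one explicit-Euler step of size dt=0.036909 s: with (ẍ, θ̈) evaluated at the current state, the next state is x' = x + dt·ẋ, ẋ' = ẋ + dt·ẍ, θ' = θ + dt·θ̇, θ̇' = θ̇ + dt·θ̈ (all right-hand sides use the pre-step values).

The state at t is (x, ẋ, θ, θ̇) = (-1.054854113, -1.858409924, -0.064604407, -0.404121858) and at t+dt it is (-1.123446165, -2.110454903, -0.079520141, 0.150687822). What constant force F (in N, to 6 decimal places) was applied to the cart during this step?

ẍ = (ẋ'−ẋ)/dt = (-2.110454903−-1.858409924)/0.036909 = -6.828822
θ̈ = (θ̇'−θ̇)/dt = (0.150687822−-0.404121858)/0.036909 = 15.031826
sinθ=-0.064559, cosθ=0.997914
F = (M+m)·ẍ + m·l·cosθ·θ̈ − m·l·sinθ·θ̇² = -13.236681 + 0.718524 − -0.000505 = -12.517652

F = -12.517652 N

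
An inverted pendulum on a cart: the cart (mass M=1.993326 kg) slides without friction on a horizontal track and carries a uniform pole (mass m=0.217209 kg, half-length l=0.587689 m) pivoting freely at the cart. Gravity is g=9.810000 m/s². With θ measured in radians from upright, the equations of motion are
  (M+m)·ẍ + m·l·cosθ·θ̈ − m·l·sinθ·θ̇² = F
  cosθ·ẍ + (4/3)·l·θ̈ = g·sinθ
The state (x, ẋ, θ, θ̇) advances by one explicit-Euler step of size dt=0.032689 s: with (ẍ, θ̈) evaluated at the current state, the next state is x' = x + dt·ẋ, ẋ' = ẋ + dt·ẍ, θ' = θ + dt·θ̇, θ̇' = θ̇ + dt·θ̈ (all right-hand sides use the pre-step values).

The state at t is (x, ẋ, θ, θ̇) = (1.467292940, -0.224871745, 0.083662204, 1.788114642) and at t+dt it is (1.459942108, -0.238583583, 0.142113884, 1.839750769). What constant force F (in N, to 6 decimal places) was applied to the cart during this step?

ẍ = (ẋ'−ẋ)/dt = (-0.238583583−-0.224871745)/0.032689 = -0.419463
θ̈ = (θ̇'−θ̇)/dt = (1.839750769−1.788114642)/0.032689 = 1.579618
sinθ=0.083565, cosθ=0.996502
F = (M+m)·ẍ + m·l·cosθ·θ̈ − m·l·sinθ·θ̇² = -0.927238 + 0.200935 − 0.034107 = -0.760410

F = -0.760410 N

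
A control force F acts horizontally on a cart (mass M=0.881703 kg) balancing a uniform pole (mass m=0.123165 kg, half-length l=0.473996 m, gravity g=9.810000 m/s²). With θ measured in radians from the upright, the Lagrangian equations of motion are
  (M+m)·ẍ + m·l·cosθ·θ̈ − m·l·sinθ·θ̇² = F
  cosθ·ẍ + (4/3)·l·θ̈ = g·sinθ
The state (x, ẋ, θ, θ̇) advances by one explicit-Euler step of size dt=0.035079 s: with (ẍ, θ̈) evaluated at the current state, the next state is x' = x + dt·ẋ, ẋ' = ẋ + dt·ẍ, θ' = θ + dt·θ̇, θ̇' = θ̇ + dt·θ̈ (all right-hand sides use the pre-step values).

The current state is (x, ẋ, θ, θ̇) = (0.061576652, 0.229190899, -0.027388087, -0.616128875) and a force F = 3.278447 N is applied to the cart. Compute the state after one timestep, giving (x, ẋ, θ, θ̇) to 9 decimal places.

(0.069616440, 0.356144838, -0.049001272, -0.831842838)

sinθ=-0.027384663, cosθ=0.999624970
temp = (F + m·l·θ̇²·sinθ)/(M+m) = (3.278447 + -0.000606894)/1.004868 = 3.261960881
θ̈ = (g·sinθ − cosθ·temp)/(l·(4/3 − m·cos²θ/(M+m))) = -6.149376058
ẍ = temp − m·l·θ̈·cosθ/(M+m) = 3.619086594
Euler: x'=0.061576652+0.035079·0.229190899=0.069616440, ẋ'=0.229190899+0.035079·3.619086594=0.356144838
       θ'=-0.027388087+0.035079·-0.616128875=-0.049001272, θ̇'=-0.616128875+0.035079·-6.149376058=-0.831842838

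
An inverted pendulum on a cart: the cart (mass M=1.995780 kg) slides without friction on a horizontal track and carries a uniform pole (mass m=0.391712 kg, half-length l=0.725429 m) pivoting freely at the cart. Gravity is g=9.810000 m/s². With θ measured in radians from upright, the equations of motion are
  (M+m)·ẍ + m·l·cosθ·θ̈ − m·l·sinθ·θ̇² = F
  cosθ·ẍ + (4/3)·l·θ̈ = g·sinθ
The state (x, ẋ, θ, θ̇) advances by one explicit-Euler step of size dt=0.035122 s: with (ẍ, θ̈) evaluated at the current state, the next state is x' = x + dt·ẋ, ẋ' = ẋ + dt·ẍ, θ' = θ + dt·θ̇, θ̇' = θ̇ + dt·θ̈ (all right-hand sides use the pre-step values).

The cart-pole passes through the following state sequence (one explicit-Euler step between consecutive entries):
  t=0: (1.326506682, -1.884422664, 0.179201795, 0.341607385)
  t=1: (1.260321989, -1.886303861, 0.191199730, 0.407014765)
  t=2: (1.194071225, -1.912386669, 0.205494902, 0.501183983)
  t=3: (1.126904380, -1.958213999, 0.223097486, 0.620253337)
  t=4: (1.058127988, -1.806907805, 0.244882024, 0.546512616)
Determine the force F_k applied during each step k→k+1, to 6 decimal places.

step 0→1:
  ẍ = (ẋ'−ẋ)/dt = (-1.886303861−-1.884422664)/0.035122 = -0.053562
  θ̈ = (θ̇'−θ̇)/dt = (0.407014765−0.341607385)/0.035122 = 1.862291
  sinθ=0.178244, cosθ=0.983986
  F = (M+m)·ẍ + m·l·cosθ·θ̈ − m·l·sinθ·θ̇² = -0.127878 + 0.520713 − 0.005911 = 0.386924
step 1→2:
  ẍ = (ẋ'−ẋ)/dt = (-1.912386669−-1.886303861)/0.035122 = -0.742634
  θ̈ = (θ̇'−θ̇)/dt = (0.501183983−0.407014765)/0.035122 = 2.681203
  sinθ=0.190037, cosθ=0.981777
  F = (M+m)·ẍ + m·l·cosθ·θ̈ − m·l·sinθ·θ̇² = -1.773034 + 0.748005 − 0.008946 = -1.033975
step 2→3:
  ẍ = (ẋ'−ẋ)/dt = (-1.958213999−-1.912386669)/0.035122 = -1.304804
  θ̈ = (θ̇'−θ̇)/dt = (0.620253337−0.501183983)/0.035122 = 3.390164
  sinθ=0.204052, cosθ=0.978960
  F = (M+m)·ẍ + m·l·cosθ·θ̈ − m·l·sinθ·θ̇² = -3.115209 + 0.943078 − 0.014565 = -2.186696
step 3→4:
  ẍ = (ẋ'−ẋ)/dt = (-1.806907805−-1.958213999)/0.035122 = 4.308018
  θ̈ = (θ̇'−θ̇)/dt = (0.546512616−0.620253337)/0.035122 = -2.099559
  sinθ=0.221251, cosθ=0.975217
  F = (M+m)·ẍ + m·l·cosθ·θ̈ − m·l·sinθ·θ̇² = 10.285358 + -0.581823 − 0.024187 = 9.679347

F_0 = 0.386924 N
F_1 = -1.033975 N
F_2 = -2.186696 N
F_3 = 9.679347 N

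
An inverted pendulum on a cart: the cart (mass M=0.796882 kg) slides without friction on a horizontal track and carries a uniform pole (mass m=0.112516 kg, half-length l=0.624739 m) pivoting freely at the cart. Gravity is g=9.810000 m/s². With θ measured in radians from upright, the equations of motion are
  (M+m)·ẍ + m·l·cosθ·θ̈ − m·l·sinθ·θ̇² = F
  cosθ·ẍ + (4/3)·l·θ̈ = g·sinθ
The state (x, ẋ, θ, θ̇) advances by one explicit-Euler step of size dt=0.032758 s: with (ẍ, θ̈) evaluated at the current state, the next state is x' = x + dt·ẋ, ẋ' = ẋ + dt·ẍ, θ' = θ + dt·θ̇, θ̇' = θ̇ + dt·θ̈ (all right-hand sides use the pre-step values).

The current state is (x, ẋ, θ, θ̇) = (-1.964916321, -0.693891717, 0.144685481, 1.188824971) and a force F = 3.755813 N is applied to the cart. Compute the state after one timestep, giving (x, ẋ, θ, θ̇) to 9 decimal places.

sinθ=0.144181204, cosθ=0.989551303
temp = (F + m·l·θ̇²·sinθ)/(M+m) = (3.755813 + 0.014323772)/0.909398 = 4.145750014
θ̈ = (g·sinθ − cosθ·temp)/(l·(4/3 − m·cos²θ/(M+m))) = -3.549490879
ẍ = temp − m·l·θ̈·cosθ/(M+m) = 4.417245922
Euler: x'=-1.964916321+0.032758·-0.693891717=-1.987646826, ẋ'=-0.693891717+0.032758·4.417245922=-0.549191575
       θ'=0.144685481+0.032758·1.188824971=0.183629009, θ̇'=1.188824971+0.032758·-3.549490879=1.072550749

(-1.987646826, -0.549191575, 0.183629009, 1.072550749)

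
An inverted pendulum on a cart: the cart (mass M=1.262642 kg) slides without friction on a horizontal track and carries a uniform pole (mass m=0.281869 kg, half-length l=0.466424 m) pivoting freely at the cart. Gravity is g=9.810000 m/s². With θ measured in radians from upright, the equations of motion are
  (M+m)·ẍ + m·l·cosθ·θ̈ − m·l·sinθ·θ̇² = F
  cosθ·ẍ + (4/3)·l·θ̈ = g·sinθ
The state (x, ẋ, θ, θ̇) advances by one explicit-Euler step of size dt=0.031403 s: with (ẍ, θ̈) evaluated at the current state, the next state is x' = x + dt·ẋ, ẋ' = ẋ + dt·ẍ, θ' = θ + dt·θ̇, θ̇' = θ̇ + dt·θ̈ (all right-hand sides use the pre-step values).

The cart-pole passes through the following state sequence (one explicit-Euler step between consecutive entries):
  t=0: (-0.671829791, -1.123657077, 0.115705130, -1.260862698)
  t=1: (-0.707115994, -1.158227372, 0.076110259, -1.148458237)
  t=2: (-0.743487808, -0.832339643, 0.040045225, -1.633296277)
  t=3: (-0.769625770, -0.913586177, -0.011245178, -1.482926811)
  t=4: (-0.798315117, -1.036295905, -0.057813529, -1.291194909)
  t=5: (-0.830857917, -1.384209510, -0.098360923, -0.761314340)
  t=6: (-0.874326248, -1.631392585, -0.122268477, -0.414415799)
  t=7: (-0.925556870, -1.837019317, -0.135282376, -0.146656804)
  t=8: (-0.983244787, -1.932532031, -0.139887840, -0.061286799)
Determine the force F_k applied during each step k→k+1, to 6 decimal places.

step 0→1:
  ẍ = (ẋ'−ẋ)/dt = (-1.158227372−-1.123657077)/0.031403 = -1.100860
  θ̈ = (θ̇'−θ̇)/dt = (-1.148458237−-1.260862698)/0.031403 = 3.579418
  sinθ=0.115447, cosθ=0.993314
  F = (M+m)·ẍ + m·l·cosθ·θ̈ − m·l·sinθ·θ̇² = -1.700290 + 0.467441 − 0.024129 = -1.256978
step 1→2:
  ẍ = (ẋ'−ẋ)/dt = (-0.832339643−-1.158227372)/0.031403 = 10.377599
  θ̈ = (θ̇'−θ̇)/dt = (-1.633296277−-1.148458237)/0.031403 = -15.439227
  sinθ=0.076037, cosθ=0.997105
  F = (M+m)·ẍ + m·l·cosθ·θ̈ − m·l·sinθ·θ̇² = 16.028315 + -2.023926 − 0.013185 = 13.991204
step 2→3:
  ẍ = (ẋ'−ẋ)/dt = (-0.913586177−-0.832339643)/0.031403 = -2.587222
  θ̈ = (θ̇'−θ̇)/dt = (-1.482926811−-1.633296277)/0.031403 = 4.788379
  sinθ=0.040035, cosθ=0.999198
  F = (M+m)·ẍ + m·l·cosθ·θ̈ − m·l·sinθ·θ̇² = -3.995993 + 0.629026 − 0.014041 = -3.381008
step 3→4:
  ẍ = (ẋ'−ẋ)/dt = (-1.036295905−-0.913586177)/0.031403 = -3.907580
  θ̈ = (θ̇'−θ̇)/dt = (-1.291194909−-1.482926811)/0.031403 = 6.105528
  sinθ=-0.011245, cosθ=0.999937
  F = (M+m)·ẍ + m·l·cosθ·θ̈ − m·l·sinθ·θ̇² = -6.035300 + 0.802646 − -0.003251 = -5.229403
step 4→5:
  ẍ = (ẋ'−ẋ)/dt = (-1.384209510−-1.036295905)/0.031403 = -11.078993
  θ̈ = (θ̇'−θ̇)/dt = (-0.761314340−-1.291194909)/0.031403 = 16.873565
  sinθ=-0.057781, cosθ=0.998329
  F = (M+m)·ẍ + m·l·cosθ·θ̈ − m·l·sinθ·θ̇² = -17.111626 + 2.214669 − -0.012665 = -14.884292
step 5→6:
  ẍ = (ẋ'−ẋ)/dt = (-1.631392585−-1.384209510)/0.031403 = -7.871320
  θ̈ = (θ̇'−θ̇)/dt = (-0.414415799−-0.761314340)/0.031403 = 11.046669
  sinθ=-0.098202, cosθ=0.995166
  F = (M+m)·ẍ + m·l·cosθ·θ̈ − m·l·sinθ·θ̇² = -12.157341 + 1.445291 − -0.007483 = -10.704567
step 6→7:
  ẍ = (ẋ'−ẋ)/dt = (-1.837019317−-1.631392585)/0.031403 = -6.547996
  θ̈ = (θ̇'−θ̇)/dt = (-0.146656804−-0.414415799)/0.031403 = 8.526542
  sinθ=-0.121964, cosθ=0.992535
  F = (M+m)·ẍ + m·l·cosθ·θ̈ − m·l·sinθ·θ̇² = -10.113453 + 1.112620 − -0.002754 = -8.998079
step 7→8:
  ẍ = (ẋ'−ẋ)/dt = (-1.932532031−-1.837019317)/0.031403 = -3.041516
  θ̈ = (θ̇'−θ̇)/dt = (-0.061286799−-0.146656804)/0.031403 = 2.718530
  sinθ=-0.134870, cosθ=0.990863
  F = (M+m)·ẍ + m·l·cosθ·θ̈ − m·l·sinθ·θ̇² = -4.697654 + 0.354141 − -0.000381 = -4.343132

F_0 = -1.256978 N
F_1 = 13.991204 N
F_2 = -3.381008 N
F_3 = -5.229403 N
F_4 = -14.884292 N
F_5 = -10.704567 N
F_6 = -8.998079 N
F_7 = -4.343132 N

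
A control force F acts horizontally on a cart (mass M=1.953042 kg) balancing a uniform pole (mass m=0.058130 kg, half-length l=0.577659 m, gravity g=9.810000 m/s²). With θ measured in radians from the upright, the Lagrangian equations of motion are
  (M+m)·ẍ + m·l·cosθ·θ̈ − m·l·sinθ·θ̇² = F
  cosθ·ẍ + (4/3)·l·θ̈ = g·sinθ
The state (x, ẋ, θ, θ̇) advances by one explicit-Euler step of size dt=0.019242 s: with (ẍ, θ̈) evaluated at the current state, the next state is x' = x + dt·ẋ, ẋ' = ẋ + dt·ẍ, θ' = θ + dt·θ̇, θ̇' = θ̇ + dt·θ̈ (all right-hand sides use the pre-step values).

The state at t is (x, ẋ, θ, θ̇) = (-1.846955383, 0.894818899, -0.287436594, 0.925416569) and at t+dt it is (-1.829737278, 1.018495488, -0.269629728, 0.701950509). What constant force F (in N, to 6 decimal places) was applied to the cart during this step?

ẍ = (ẋ'−ẋ)/dt = (1.018495488−0.894818899)/0.019242 = 6.427429
θ̈ = (θ̇'−θ̇)/dt = (0.701950509−0.925416569)/0.019242 = -11.613453
sinθ=-0.283495, cosθ=0.958974
F = (M+m)·ẍ + m·l·cosθ·θ̈ − m·l·sinθ·θ̇² = 12.926665 + -0.373973 − -0.008153 = 12.560845

F = 12.560845 N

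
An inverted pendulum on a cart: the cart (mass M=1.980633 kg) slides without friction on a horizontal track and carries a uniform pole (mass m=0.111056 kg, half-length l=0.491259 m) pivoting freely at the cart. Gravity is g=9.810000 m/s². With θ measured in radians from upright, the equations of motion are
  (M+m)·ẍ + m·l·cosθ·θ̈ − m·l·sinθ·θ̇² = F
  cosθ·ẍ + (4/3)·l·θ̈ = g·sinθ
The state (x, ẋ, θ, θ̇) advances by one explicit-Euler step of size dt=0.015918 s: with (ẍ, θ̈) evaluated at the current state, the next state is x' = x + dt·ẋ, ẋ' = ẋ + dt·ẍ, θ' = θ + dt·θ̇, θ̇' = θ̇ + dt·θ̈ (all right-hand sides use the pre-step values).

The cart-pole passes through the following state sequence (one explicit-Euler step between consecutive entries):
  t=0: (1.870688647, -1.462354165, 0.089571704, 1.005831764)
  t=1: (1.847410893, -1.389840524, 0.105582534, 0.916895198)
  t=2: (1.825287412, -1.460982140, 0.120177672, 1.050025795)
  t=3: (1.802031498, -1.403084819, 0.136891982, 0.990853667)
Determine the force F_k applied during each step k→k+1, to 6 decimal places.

step 0→1:
  ẍ = (ẋ'−ẋ)/dt = (-1.389840524−-1.462354165)/0.015918 = 4.555449
  θ̈ = (θ̇'−θ̇)/dt = (0.916895198−1.005831764)/0.015918 = -5.587170
  sinθ=0.089452, cosθ=0.995991
  F = (M+m)·ẍ + m·l·cosθ·θ̈ − m·l·sinθ·θ̇² = 9.528583 + -0.303599 − 0.004937 = 9.220047
step 1→2:
  ẍ = (ẋ'−ẋ)/dt = (-1.460982140−-1.389840524)/0.015918 = -4.469256
  θ̈ = (θ̇'−θ̇)/dt = (1.050025795−0.916895198)/0.015918 = 8.363525
  sinθ=0.105386, cosθ=0.994431
  F = (M+m)·ẍ + m·l·cosθ·θ̈ − m·l·sinθ·θ̇² = -9.348293 + 0.453750 − 0.004834 = -8.899377
step 2→3:
  ẍ = (ẋ'−ẋ)/dt = (-1.403084819−-1.460982140)/0.015918 = 3.637223
  θ̈ = (θ̇'−θ̇)/dt = (0.990853667−1.050025795)/0.015918 = -3.717309
  sinθ=0.119889, cosθ=0.992787
  F = (M+m)·ẍ + m·l·cosθ·θ̈ − m·l·sinθ·θ̇² = 7.607940 + -0.201343 − 0.007212 = 7.399385

F_0 = 9.220047 N
F_1 = -8.899377 N
F_2 = 7.399385 N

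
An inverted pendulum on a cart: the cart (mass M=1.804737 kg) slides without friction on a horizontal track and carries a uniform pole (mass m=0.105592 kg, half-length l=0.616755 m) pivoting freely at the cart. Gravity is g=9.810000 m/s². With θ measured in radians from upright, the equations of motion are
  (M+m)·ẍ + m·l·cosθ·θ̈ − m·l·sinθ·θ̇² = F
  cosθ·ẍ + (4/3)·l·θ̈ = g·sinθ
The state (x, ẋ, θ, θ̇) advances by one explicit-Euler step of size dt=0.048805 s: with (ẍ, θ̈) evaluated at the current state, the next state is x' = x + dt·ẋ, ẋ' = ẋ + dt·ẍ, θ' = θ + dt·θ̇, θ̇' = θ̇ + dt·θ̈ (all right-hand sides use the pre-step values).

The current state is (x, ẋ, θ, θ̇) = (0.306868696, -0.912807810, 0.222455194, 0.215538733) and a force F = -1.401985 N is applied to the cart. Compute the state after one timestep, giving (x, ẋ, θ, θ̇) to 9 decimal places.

(0.262319111, -0.954524906, 0.232974562, 0.393469164)

sinθ=0.220624980, cosθ=0.975358712
temp = (F + m·l·θ̇²·sinθ)/(M+m) = (-1.401985 + 0.000667497)/1.910329 = -0.733547731
θ̈ = (g·sinθ − cosθ·temp)/(l·(4/3 − m·cos²θ/(M+m))) = 3.645741847
ẍ = temp − m·l·θ̈·cosθ/(M+m) = -0.854770949
Euler: x'=0.306868696+0.048805·-0.912807810=0.262319111, ẋ'=-0.912807810+0.048805·-0.854770949=-0.954524906
       θ'=0.222455194+0.048805·0.215538733=0.232974562, θ̇'=0.215538733+0.048805·3.645741847=0.393469164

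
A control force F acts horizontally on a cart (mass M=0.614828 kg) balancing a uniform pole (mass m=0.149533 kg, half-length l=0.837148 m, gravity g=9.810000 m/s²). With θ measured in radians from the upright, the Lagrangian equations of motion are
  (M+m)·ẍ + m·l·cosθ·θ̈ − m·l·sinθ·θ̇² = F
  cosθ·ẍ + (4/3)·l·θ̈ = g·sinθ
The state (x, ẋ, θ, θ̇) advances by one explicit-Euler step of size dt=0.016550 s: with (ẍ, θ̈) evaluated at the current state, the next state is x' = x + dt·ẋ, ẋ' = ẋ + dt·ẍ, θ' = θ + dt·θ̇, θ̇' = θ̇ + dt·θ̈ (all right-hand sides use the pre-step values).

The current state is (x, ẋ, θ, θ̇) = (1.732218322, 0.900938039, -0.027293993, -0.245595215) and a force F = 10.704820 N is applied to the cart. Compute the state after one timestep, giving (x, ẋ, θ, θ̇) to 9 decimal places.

(1.747128847, 1.173296630, -0.031358594, -0.493479635)

sinθ=-0.027290604, cosθ=0.999627542
temp = (F + m·l·θ̇²·sinθ)/(M+m) = (10.704820 + -0.000206059)/0.764361 = 14.004657408
θ̈ = (g·sinθ − cosθ·temp)/(l·(4/3 − m·cos²θ/(M+m))) = -14.977910593
ẍ = temp − m·l·θ̈·cosθ/(M+m) = 16.456712467
Euler: x'=1.732218322+0.016550·0.900938039=1.747128847, ẋ'=0.900938039+0.016550·16.456712467=1.173296630
       θ'=-0.027293993+0.016550·-0.245595215=-0.031358594, θ̇'=-0.245595215+0.016550·-14.977910593=-0.493479635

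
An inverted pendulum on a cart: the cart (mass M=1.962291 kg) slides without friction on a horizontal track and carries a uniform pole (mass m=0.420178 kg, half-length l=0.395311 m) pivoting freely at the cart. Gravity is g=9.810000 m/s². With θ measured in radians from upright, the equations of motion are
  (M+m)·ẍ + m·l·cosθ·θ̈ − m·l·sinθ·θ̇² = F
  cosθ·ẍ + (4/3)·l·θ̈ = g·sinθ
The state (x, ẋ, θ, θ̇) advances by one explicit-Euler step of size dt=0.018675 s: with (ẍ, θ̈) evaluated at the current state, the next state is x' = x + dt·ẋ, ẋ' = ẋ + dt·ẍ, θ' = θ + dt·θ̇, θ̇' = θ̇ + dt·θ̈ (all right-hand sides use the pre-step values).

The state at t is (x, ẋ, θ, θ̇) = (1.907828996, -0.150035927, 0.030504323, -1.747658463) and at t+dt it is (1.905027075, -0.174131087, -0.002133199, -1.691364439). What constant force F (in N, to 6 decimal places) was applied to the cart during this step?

ẍ = (ẋ'−ẋ)/dt = (-0.174131087−-0.150035927)/0.018675 = -1.290236
θ̈ = (θ̇'−θ̇)/dt = (-1.691364439−-1.747658463)/0.018675 = 3.014406
sinθ=0.030500, cosθ=0.999535
F = (M+m)·ẍ + m·l·cosθ·θ̈ − m·l·sinθ·θ̇² = -3.073948 + 0.500463 − 0.015473 = -2.588958

F = -2.588958 N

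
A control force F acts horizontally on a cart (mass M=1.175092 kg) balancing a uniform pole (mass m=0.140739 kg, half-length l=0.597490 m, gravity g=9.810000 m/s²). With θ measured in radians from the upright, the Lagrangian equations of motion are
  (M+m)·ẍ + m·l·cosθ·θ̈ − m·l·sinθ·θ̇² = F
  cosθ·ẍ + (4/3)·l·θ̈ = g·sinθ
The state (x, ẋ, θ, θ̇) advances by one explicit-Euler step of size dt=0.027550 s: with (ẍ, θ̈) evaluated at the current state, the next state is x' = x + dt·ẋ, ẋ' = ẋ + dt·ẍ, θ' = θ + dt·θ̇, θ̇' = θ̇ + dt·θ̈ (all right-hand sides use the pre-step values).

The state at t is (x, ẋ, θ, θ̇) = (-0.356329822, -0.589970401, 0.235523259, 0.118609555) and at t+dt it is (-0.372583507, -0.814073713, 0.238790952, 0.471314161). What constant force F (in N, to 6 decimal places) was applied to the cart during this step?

F = -9.656970 N

ẍ = (ẋ'−ẋ)/dt = (-0.814073713−-0.589970401)/0.027550 = -8.134421
θ̈ = (θ̇'−θ̇)/dt = (0.471314161−0.118609555)/0.027550 = 12.802345
sinθ=0.233352, cosθ=0.972392
F = (M+m)·ẍ + m·l·cosθ·θ̈ − m·l·sinθ·θ̇² = -10.703524 + 1.046830 − 0.000276 = -9.656970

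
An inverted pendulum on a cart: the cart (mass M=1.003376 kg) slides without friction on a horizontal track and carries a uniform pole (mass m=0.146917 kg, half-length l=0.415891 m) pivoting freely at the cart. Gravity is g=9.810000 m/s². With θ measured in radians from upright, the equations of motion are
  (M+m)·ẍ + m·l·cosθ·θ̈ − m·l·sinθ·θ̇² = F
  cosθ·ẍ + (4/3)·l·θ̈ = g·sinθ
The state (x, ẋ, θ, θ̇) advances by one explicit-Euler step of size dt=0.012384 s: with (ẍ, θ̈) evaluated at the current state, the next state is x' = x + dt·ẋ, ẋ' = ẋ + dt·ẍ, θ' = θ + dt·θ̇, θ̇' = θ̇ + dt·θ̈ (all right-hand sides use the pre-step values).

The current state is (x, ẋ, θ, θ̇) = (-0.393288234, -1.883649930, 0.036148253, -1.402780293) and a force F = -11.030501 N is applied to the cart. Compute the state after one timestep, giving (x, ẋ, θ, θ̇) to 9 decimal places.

(-0.416615355, -2.015379316, 0.018776222, -1.157462556)

sinθ=0.036140381, cosθ=0.999346723
temp = (F + m·l·θ̇²·sinθ)/(M+m) = (-11.030501 + 0.004345338)/1.150293 = -9.585519221
θ̈ = (g·sinθ − cosθ·temp)/(l·(4/3 − m·cos²θ/(M+m))) = 19.809248766
ẍ = temp − m·l·θ̈·cosθ/(M+m) = -10.637062848
Euler: x'=-0.393288234+0.012384·-1.883649930=-0.416615355, ẋ'=-1.883649930+0.012384·-10.637062848=-2.015379316
       θ'=0.036148253+0.012384·-1.402780293=0.018776222, θ̇'=-1.402780293+0.012384·19.809248766=-1.157462556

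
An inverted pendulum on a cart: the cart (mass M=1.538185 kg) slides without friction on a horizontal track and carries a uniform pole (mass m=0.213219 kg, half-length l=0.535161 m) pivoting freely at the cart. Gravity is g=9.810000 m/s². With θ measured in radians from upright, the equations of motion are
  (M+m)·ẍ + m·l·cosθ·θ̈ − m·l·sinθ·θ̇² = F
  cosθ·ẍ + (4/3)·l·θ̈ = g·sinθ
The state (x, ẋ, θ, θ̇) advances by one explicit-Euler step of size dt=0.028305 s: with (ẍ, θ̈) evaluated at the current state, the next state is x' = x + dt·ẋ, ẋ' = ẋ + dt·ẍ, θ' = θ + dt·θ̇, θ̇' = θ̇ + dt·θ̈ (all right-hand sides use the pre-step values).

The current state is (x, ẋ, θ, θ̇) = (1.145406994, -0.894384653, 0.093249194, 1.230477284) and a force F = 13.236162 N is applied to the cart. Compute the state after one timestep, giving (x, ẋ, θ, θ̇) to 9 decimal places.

sinθ=0.093114113, cosθ=0.995655443
temp = (F + m·l·θ̇²·sinθ)/(M+m) = (13.236162 + 0.016086926)/1.751404 = 7.566643062
θ̈ = (g·sinθ − cosθ·temp)/(l·(4/3 − m·cos²θ/(M+m))) = -10.201407231
ẍ = temp − m·l·θ̈·cosθ/(M+m) = 8.228391887
Euler: x'=1.145406994+0.028305·-0.894384653=1.120091436, ẋ'=-0.894384653+0.028305·8.228391887=-0.661480021
       θ'=0.093249194+0.028305·1.230477284=0.128077854, θ̇'=1.230477284+0.028305·-10.201407231=0.941726452

(1.120091436, -0.661480021, 0.128077854, 0.941726452)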